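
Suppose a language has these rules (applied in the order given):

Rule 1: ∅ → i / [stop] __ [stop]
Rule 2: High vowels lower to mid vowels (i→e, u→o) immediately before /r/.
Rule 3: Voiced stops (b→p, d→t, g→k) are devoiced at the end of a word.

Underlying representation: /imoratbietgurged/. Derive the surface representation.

Rule 1 (stop-cluster i-epenthesis): /t/ and /b/ form a stop–stop cluster, so [i] is inserted between them. /t/ and /g/ form a stop–stop cluster, so [i] is inserted between them. /imoratbietgurged/ → imoratibietigurged.
Rule 2 (pre-rhotic lowering): /u/ is a high vowel immediately before /r/, so it lowers to [o]. /imoratibietigurged/ → imoratibietigorged.
Rule 3 (final devoicing): /d/ is a voiced stop in word-final position, so it devoices to [t]. /imoratibietigorged/ → imoratibietigorget.

imoratibietigorget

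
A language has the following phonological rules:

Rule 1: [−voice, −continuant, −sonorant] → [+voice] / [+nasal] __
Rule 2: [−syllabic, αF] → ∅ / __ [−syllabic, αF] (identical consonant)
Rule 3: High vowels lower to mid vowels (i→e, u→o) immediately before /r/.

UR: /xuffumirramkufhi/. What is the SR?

xufumeramgufhi

Rule 1 (post-nasal voicing): /k/ is a voiceless stop immediately after the nasal /m/, so it voices to [g]. /xuffumirramkufhi/ → xuffumirramgufhi.
Rule 2 (degemination): /ff/ is a geminate; the first /f/ deletes. /rr/ is a geminate; the first /r/ deletes. /xuffumirramgufhi/ → xufumiramgufhi.
Rule 3 (pre-rhotic lowering): /i/ is a high vowel immediately before /r/, so it lowers to [e]. /xufumiramgufhi/ → xufumeramgufhi.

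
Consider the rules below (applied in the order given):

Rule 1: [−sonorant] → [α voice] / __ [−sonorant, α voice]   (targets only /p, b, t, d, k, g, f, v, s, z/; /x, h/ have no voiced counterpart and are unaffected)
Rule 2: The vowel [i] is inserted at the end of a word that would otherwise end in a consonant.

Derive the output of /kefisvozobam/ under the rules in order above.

Rule 1 (regressive voicing assimilation): /s/ precedes the voiced obstruent /v/, so it voices to [z] by assimilation. /kefisvozobam/ → kefizvozobam.
Rule 2 (final i-epenthesis): the form ends in the consonant /m/, so [i] is inserted word-finally. /kefizvozobam/ → kefizvozobami.

kefizvozobami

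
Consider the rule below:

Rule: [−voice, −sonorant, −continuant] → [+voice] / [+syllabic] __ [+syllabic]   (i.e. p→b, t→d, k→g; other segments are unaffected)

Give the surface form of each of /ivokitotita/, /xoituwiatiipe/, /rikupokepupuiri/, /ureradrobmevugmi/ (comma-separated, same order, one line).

/ivokitotita/: /k/ is a voiceless stop between vowels /o/ and /i/, so it voices to [g]. /t/ is a voiceless stop between vowels /i/ and /o/, so it voices to [d]. /t/ is a voiceless stop between vowels /o/ and /i/, so it voices to [d]. /t/ is a voiceless stop between vowels /i/ and /a/, so it voices to [d]. → [ivogidodida].
/xoituwiatiipe/: /t/ is a voiceless stop between vowels /i/ and /u/, so it voices to [d]. /t/ is a voiceless stop between vowels /a/ and /i/, so it voices to [d]. /p/ is a voiceless stop between vowels /i/ and /e/, so it voices to [b]. → [xoiduwiadiibe].
/rikupokepupuiri/: /k/ is a voiceless stop between vowels /i/ and /u/, so it voices to [g]. /p/ is a voiceless stop between vowels /u/ and /o/, so it voices to [b]. /k/ is a voiceless stop between vowels /o/ and /e/, so it voices to [g]. /p/ is a voiceless stop between vowels /e/ and /u/, so it voices to [b]. /p/ is a voiceless stop between vowels /u/ and /u/, so it voices to [b]. → [rigubogebubuiri].
/ureradrobmevugmi/: the rule's environment is not met; surfaces unchanged as [ureradrobmevugmi].

ivogidodida, xoiduwiadiibe, rigubogebubuiri, ureradrobmevugmi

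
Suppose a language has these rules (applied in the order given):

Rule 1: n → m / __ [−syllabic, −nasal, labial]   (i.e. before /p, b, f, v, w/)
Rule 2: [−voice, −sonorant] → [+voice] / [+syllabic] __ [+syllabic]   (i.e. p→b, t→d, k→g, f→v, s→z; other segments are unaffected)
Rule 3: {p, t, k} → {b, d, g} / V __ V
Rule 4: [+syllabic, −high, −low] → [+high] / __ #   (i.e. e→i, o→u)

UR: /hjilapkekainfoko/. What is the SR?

Rule 1 (nasal place assimilation): /n/ precedes the labial consonant /f/, so it assimilates in place to [m]. /hjilapkekainfoko/ → hjilapkekaimfoko.
Rule 2 (intervocalic voicing): /k/ is a voiceless obstruent between vowels /e/ and /a/, so it voices to [g]. /k/ is a voiceless obstruent between vowels /o/ and /o/, so it voices to [g]. /hjilapkekaimfoko/ → hjilapkegaimfogo.
Rule 3 (intervocalic voicing): no segment meets the environment; /hjilapkegaimfogo/ is unchanged.
Rule 4 (final vowel raising): /o/ is a mid vowel in word-final position, so it raises to [u]. /hjilapkegaimfogo/ → hjilapkegaimfogu.

hjilapkegaimfogu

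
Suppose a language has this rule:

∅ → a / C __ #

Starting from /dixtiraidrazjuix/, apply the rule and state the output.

the form ends in the consonant /x/, so [a] is inserted word-finally.
Surface form: [dixtiraidrazjuixa].

dixtiraidrazjuixa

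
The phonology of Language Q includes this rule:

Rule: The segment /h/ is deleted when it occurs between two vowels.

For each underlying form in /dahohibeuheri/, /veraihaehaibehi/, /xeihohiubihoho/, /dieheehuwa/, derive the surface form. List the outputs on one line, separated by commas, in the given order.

daoibeueri, veraiaeaibei, xeioiubioo, dieeeuwa

/dahohibeuheri/: /h/ occurs between vowels /a/ and /o/, so it deletes. /h/ occurs between vowels /o/ and /i/, so it deletes. /h/ occurs between vowels /u/ and /e/, so it deletes. → [daoibeueri].
/veraihaehaibehi/: /h/ occurs between vowels /i/ and /a/, so it deletes. /h/ occurs between vowels /e/ and /a/, so it deletes. /h/ occurs between vowels /e/ and /i/, so it deletes. → [veraiaeaibei].
/xeihohiubihoho/: /h/ occurs between vowels /i/ and /o/, so it deletes. /h/ occurs between vowels /o/ and /i/, so it deletes. /h/ occurs between vowels /i/ and /o/, so it deletes. /h/ occurs between vowels /o/ and /o/, so it deletes. → [xeioiubioo].
/dieheehuwa/: /h/ occurs between vowels /e/ and /e/, so it deletes. /h/ occurs between vowels /e/ and /u/, so it deletes. → [dieeeuwa].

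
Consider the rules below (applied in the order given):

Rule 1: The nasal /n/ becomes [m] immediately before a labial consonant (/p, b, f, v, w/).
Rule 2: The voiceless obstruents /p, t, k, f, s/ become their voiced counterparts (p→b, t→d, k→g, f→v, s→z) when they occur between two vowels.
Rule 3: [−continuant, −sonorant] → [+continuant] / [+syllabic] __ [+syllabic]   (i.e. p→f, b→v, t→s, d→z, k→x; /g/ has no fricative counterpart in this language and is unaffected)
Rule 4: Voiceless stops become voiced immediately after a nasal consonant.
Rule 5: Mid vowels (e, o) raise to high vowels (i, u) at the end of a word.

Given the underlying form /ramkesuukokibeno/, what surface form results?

ramgezuugogivenu

Rule 1 (nasal place assimilation): no segment meets the environment; /ramkesuukokibeno/ is unchanged.
Rule 2 (intervocalic voicing): /s/ is a voiceless obstruent between vowels /e/ and /u/, so it voices to [z]. /k/ is a voiceless obstruent between vowels /u/ and /o/, so it voices to [g]. /k/ is a voiceless obstruent between vowels /o/ and /i/, so it voices to [g]. /ramkesuukokibeno/ → ramkezuugogibeno.
Rule 3 (intervocalic spirantization): /b/ is a stop between vowels /i/ and /e/, so it spirantizes to the fricative [v]. /ramkezuugogibeno/ → ramkezuugogiveno.
Rule 4 (post-nasal voicing): /k/ is a voiceless stop immediately after the nasal /m/, so it voices to [g]. /ramkezuugogiveno/ → ramgezuugogiveno.
Rule 5 (final vowel raising): /o/ is a mid vowel in word-final position, so it raises to [u]. /ramgezuugogiveno/ → ramgezuugogivenu.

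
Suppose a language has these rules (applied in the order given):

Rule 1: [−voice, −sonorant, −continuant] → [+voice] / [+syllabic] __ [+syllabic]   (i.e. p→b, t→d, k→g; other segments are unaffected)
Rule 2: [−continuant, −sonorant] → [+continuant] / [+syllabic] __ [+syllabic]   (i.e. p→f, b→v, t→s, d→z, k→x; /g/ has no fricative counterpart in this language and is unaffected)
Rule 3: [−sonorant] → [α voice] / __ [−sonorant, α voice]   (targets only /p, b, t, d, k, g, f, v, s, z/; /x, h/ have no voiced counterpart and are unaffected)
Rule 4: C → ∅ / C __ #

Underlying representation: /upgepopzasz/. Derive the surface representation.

Rule 1 (intervocalic voicing): /p/ is a voiceless stop between vowels /e/ and /o/, so it voices to [b]. /upgepopzasz/ → upgebopzasz.
Rule 2 (intervocalic spirantization): /b/ is a stop between vowels /e/ and /o/, so it spirantizes to the fricative [v]. /upgebopzasz/ → upgevopzasz.
Rule 3 (regressive voicing assimilation): /p/ precedes the voiced obstruent /g/, so it voices to [b] by assimilation. /p/ precedes the voiced obstruent /z/, so it voices to [b] by assimilation. /s/ precedes the voiced obstruent /z/, so it voices to [z] by assimilation. /upgevopzasz/ → ubgevobzazz.
Rule 4 (final cluster simplification): /z/ is the second consonant of a word-final cluster /zz/, so it deletes. /ubgevobzazz/ → ubgevobzaz.

ubgevobzaz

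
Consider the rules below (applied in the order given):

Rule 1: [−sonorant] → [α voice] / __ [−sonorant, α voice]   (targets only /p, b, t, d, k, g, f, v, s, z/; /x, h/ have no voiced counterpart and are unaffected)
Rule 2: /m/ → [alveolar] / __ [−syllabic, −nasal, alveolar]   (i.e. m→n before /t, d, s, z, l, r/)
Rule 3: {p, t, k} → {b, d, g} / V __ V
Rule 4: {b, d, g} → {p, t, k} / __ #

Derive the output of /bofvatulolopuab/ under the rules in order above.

bovvadulolobuap

Rule 1 (regressive voicing assimilation): /f/ precedes the voiced obstruent /v/, so it voices to [v] by assimilation. /bofvatulolopuab/ → bovvatulolopuab.
Rule 2 (nasal place assimilation): no segment meets the environment; /bovvatulolopuab/ is unchanged.
Rule 3 (intervocalic voicing): /t/ is a voiceless stop between vowels /a/ and /u/, so it voices to [d]. /p/ is a voiceless stop between vowels /o/ and /u/, so it voices to [b]. /bovvatulolopuab/ → bovvadulolobuab.
Rule 4 (final devoicing): /b/ is a voiced stop in word-final position, so it devoices to [p]. /bovvadulolobuab/ → bovvadulolobuap.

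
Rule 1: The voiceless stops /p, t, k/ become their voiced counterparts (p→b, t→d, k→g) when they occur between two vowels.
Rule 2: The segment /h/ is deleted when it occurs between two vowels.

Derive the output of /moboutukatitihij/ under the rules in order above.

Rule 1 (intervocalic voicing): /t/ is a voiceless stop between vowels /u/ and /u/, so it voices to [d]. /k/ is a voiceless stop between vowels /u/ and /a/, so it voices to [g]. /t/ is a voiceless stop between vowels /a/ and /i/, so it voices to [d]. /t/ is a voiceless stop between vowels /i/ and /i/, so it voices to [d]. /moboutukatitihij/ → moboudugadidihij.
Rule 2 (intervocalic h-deletion): /h/ occurs between vowels /i/ and /i/, so it deletes. /moboudugadidihij/ → moboudugadidiij.

moboudugadidiij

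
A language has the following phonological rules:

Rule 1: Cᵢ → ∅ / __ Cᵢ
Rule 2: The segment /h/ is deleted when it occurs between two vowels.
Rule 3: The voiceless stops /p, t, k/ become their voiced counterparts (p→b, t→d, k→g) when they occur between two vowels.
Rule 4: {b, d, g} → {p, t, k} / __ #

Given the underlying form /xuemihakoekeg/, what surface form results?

Rule 1 (degemination): no segment meets the environment; /xuemihakoekeg/ is unchanged.
Rule 2 (intervocalic h-deletion): /h/ occurs between vowels /i/ and /a/, so it deletes. /xuemihakoekeg/ → xuemiakoekeg.
Rule 3 (intervocalic voicing): /k/ is a voiceless stop between vowels /a/ and /o/, so it voices to [g]. /k/ is a voiceless stop between vowels /e/ and /e/, so it voices to [g]. /xuemiakoekeg/ → xuemiagoegeg.
Rule 4 (final devoicing): /g/ is a voiced stop in word-final position, so it devoices to [k]. /xuemiagoegeg/ → xuemiagoegek.

xuemiagoegek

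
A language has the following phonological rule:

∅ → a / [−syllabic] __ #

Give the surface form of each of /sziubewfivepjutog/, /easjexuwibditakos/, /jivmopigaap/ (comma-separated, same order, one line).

/sziubewfivepjutog/: the form ends in the consonant /g/, so [a] is inserted word-finally. → [sziubewfivepjutoga].
/easjexuwibditakos/: the form ends in the consonant /s/, so [a] is inserted word-finally. → [easjexuwibditakosa].
/jivmopigaap/: the form ends in the consonant /p/, so [a] is inserted word-finally. → [jivmopigaapa].

sziubewfivepjutoga, easjexuwibditakosa, jivmopigaapa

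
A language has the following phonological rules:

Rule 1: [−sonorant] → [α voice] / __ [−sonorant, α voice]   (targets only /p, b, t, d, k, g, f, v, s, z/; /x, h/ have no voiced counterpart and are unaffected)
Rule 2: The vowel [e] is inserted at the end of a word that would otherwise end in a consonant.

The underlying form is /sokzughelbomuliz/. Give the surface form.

sogzukhelbomulize

Rule 1 (regressive voicing assimilation): /k/ precedes the voiced obstruent /z/, so it voices to [g] by assimilation. /g/ precedes the voiceless obstruent /h/, so it devoices to [k] by assimilation. /sokzughelbomuliz/ → sogzukhelbomuliz.
Rule 2 (final e-epenthesis): the form ends in the consonant /z/, so [e] is inserted word-finally. /sogzukhelbomuliz/ → sogzukhelbomulize.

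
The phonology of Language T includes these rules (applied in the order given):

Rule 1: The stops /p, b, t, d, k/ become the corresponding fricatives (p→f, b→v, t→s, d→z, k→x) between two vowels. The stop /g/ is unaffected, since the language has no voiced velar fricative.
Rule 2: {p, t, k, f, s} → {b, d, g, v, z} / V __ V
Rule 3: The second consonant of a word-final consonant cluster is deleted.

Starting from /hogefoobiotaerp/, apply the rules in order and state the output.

hogevooviozaer

Rule 1 (intervocalic spirantization): /b/ is a stop between vowels /o/ and /i/, so it spirantizes to the fricative [v]. /t/ is a stop between vowels /o/ and /a/, so it spirantizes to the fricative [s]. /hogefoobiotaerp/ → hogefooviosaerp.
Rule 2 (intervocalic voicing): /f/ is a voiceless obstruent between vowels /e/ and /o/, so it voices to [v]. /s/ is a voiceless obstruent between vowels /o/ and /a/, so it voices to [z]. /hogefooviosaerp/ → hogevooviozaerp.
Rule 3 (final cluster simplification): /p/ is the second consonant of a word-final cluster /rp/, so it deletes. /hogevooviozaerp/ → hogevooviozaer.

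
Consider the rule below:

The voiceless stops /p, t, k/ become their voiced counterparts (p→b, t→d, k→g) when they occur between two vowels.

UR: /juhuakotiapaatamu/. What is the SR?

juhuagodiabaadamu

/k/ is a voiceless stop between vowels /a/ and /o/, so it voices to [g].
/t/ is a voiceless stop between vowels /o/ and /i/, so it voices to [d].
/p/ is a voiceless stop between vowels /a/ and /a/, so it voices to [b].
/t/ is a voiceless stop between vowels /a/ and /a/, so it voices to [d].
Surface form: [juhuagodiabaadamu].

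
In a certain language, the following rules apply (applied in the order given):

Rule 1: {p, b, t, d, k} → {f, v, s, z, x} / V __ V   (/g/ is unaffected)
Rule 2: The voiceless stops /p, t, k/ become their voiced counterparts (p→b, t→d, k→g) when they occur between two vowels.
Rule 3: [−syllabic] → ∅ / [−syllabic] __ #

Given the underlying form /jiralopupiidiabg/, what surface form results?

Rule 1 (intervocalic spirantization): /p/ is a stop between vowels /o/ and /u/, so it spirantizes to the fricative [f]. /p/ is a stop between vowels /u/ and /i/, so it spirantizes to the fricative [f]. /d/ is a stop between vowels /i/ and /i/, so it spirantizes to the fricative [z]. /jiralopupiidiabg/ → jiralofufiiziabg.
Rule 2 (intervocalic voicing): no segment meets the environment; /jiralofufiiziabg/ is unchanged.
Rule 3 (final cluster simplification): /g/ is the second consonant of a word-final cluster /bg/, so it deletes. /jiralofufiiziabg/ → jiralofufiiziab.

jiralofufiiziab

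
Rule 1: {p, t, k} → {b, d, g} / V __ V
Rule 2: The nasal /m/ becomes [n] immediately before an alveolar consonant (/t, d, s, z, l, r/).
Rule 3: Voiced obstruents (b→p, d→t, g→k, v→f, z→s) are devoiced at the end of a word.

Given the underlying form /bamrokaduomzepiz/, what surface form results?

Rule 1 (intervocalic voicing): /k/ is a voiceless stop between vowels /o/ and /a/, so it voices to [g]. /p/ is a voiceless stop between vowels /e/ and /i/, so it voices to [b]. /bamrokaduomzepiz/ → bamrogaduomzebiz.
Rule 2 (nasal place assimilation): /m/ precedes the alveolar consonant /r/, so it assimilates in place to [n]. /m/ precedes the alveolar consonant /z/, so it assimilates in place to [n]. /bamrogaduomzebiz/ → banrogaduonzebiz.
Rule 3 (final devoicing): /z/ is a voiced obstruent in word-final position, so it devoices to [s]. /banrogaduonzebiz/ → banrogaduonzebis.

banrogaduonzebis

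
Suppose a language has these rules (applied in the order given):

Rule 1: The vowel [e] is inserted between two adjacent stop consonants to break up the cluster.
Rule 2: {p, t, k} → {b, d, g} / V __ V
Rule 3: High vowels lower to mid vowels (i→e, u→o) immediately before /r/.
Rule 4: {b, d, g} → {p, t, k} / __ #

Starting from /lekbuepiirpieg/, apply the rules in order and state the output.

Rule 1 (stop-cluster e-epenthesis): /k/ and /b/ form a stop–stop cluster, so [e] is inserted between them. /lekbuepiirpieg/ → lekebuepiirpieg.
Rule 2 (intervocalic voicing): /k/ is a voiceless stop between vowels /e/ and /e/, so it voices to [g]. /p/ is a voiceless stop between vowels /e/ and /i/, so it voices to [b]. /lekebuepiirpieg/ → legebuebiirpieg.
Rule 3 (pre-rhotic lowering): /i/ is a high vowel immediately before /r/, so it lowers to [e]. /legebuebiirpieg/ → legebuebierpieg.
Rule 4 (final devoicing): /g/ is a voiced stop in word-final position, so it devoices to [k]. /legebuebierpieg/ → legebuebierpiek.

legebuebierpiek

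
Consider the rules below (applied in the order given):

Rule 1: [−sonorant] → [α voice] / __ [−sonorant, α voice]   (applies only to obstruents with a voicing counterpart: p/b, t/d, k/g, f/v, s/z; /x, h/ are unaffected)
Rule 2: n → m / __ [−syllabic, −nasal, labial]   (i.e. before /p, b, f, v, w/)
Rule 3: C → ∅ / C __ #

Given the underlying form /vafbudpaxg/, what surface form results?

Rule 1 (regressive voicing assimilation): /f/ precedes the voiced obstruent /b/, so it voices to [v] by assimilation. /d/ precedes the voiceless obstruent /p/, so it devoices to [t] by assimilation. /vafbudpaxg/ → vavbutpaxg.
Rule 2 (nasal place assimilation): no segment meets the environment; /vavbutpaxg/ is unchanged.
Rule 3 (final cluster simplification): /g/ is the second consonant of a word-final cluster /xg/, so it deletes. /vavbutpaxg/ → vavbutpax.

vavbutpax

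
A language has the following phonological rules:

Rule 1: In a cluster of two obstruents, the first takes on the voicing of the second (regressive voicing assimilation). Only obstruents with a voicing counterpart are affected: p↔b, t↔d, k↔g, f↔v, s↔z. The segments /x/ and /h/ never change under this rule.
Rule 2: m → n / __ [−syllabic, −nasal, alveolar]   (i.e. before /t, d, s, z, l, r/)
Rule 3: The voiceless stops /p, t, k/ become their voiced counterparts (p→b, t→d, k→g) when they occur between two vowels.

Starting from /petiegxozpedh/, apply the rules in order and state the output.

Rule 1 (regressive voicing assimilation): /g/ precedes the voiceless obstruent /x/, so it devoices to [k] by assimilation. /z/ precedes the voiceless obstruent /p/, so it devoices to [s] by assimilation. /d/ precedes the voiceless obstruent /h/, so it devoices to [t] by assimilation. /petiegxozpedh/ → petiekxospeth.
Rule 2 (nasal place assimilation): no segment meets the environment; /petiekxospeth/ is unchanged.
Rule 3 (intervocalic voicing): /t/ is a voiceless stop between vowels /e/ and /i/, so it voices to [d]. /petiekxospeth/ → pediekxospeth.

pediekxospeth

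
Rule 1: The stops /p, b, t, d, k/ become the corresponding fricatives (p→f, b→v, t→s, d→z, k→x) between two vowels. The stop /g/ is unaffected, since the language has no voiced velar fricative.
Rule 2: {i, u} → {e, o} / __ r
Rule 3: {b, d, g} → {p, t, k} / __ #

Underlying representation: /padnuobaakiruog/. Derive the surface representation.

Rule 1 (intervocalic spirantization): /b/ is a stop between vowels /o/ and /a/, so it spirantizes to the fricative [v]. /k/ is a stop between vowels /a/ and /i/, so it spirantizes to the fricative [x]. /padnuobaakiruog/ → padnuovaaxiruog.
Rule 2 (pre-rhotic lowering): /i/ is a high vowel immediately before /r/, so it lowers to [e]. /padnuovaaxiruog/ → padnuovaaxeruog.
Rule 3 (final devoicing): /g/ is a voiced stop in word-final position, so it devoices to [k]. /padnuovaaxeruog/ → padnuovaaxeruok.

padnuovaaxeruok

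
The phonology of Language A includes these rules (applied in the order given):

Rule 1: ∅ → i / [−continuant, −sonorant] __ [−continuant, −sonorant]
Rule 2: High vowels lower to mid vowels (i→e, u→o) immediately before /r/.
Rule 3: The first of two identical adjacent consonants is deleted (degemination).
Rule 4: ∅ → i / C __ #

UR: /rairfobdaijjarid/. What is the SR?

raerfobidaijaridi

Rule 1 (stop-cluster i-epenthesis): /b/ and /d/ form a stop–stop cluster, so [i] is inserted between them. /rairfobdaijjarid/ → rairfobidaijjarid.
Rule 2 (pre-rhotic lowering): /i/ is a high vowel immediately before /r/, so it lowers to [e]. /rairfobidaijjarid/ → raerfobidaijjarid.
Rule 3 (degemination): /jj/ is a geminate; the first /j/ deletes. /raerfobidaijjarid/ → raerfobidaijarid.
Rule 4 (final i-epenthesis): the form ends in the consonant /d/, so [i] is inserted word-finally. /raerfobidaijarid/ → raerfobidaijaridi.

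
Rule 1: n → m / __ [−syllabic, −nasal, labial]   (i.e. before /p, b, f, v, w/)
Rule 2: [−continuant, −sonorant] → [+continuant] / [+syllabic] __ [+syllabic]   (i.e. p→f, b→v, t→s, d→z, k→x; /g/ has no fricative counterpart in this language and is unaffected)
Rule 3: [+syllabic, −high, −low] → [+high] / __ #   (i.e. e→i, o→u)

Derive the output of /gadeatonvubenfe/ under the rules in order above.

Rule 1 (nasal place assimilation): /n/ precedes the labial consonant /v/, so it assimilates in place to [m]. /n/ precedes the labial consonant /f/, so it assimilates in place to [m]. /gadeatonvubenfe/ → gadeatomvubemfe.
Rule 2 (intervocalic spirantization): /d/ is a stop between vowels /a/ and /e/, so it spirantizes to the fricative [z]. /t/ is a stop between vowels /a/ and /o/, so it spirantizes to the fricative [s]. /b/ is a stop between vowels /u/ and /e/, so it spirantizes to the fricative [v]. /gadeatomvubemfe/ → gazeasomvuvemfe.
Rule 3 (final vowel raising): /e/ is a mid vowel in word-final position, so it raises to [i]. /gazeasomvuvemfe/ → gazeasomvuvemfi.

gazeasomvuvemfi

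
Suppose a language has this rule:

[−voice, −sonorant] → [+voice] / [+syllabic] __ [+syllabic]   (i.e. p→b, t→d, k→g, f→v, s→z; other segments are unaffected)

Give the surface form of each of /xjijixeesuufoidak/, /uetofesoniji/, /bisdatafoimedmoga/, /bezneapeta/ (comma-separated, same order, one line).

xjijixeezuuvoidak, uedovezoniji, bisdadavoimedmoga, bezneabeda

/xjijixeesuufoidak/: /s/ is a voiceless obstruent between vowels /e/ and /u/, so it voices to [z]. /f/ is a voiceless obstruent between vowels /u/ and /o/, so it voices to [v]. → [xjijixeezuuvoidak].
/uetofesoniji/: /t/ is a voiceless obstruent between vowels /e/ and /o/, so it voices to [d]. /f/ is a voiceless obstruent between vowels /o/ and /e/, so it voices to [v]. /s/ is a voiceless obstruent between vowels /e/ and /o/, so it voices to [z]. → [uedovezoniji].
/bisdatafoimedmoga/: /t/ is a voiceless obstruent between vowels /a/ and /a/, so it voices to [d]. /f/ is a voiceless obstruent between vowels /a/ and /o/, so it voices to [v]. → [bisdadavoimedmoga].
/bezneapeta/: /p/ is a voiceless obstruent between vowels /a/ and /e/, so it voices to [b]. /t/ is a voiceless obstruent between vowels /e/ and /a/, so it voices to [d]. → [bezneabeda].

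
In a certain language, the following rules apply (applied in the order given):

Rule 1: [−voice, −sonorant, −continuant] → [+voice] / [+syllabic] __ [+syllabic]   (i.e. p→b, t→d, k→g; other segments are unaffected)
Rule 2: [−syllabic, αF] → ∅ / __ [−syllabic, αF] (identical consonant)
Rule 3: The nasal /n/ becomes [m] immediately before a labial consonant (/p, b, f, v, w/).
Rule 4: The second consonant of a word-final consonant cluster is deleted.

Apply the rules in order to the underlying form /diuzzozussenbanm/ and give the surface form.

Rule 1 (intervocalic voicing): no segment meets the environment; /diuzzozussenbanm/ is unchanged.
Rule 2 (degemination): /zz/ is a geminate; the first /z/ deletes. /ss/ is a geminate; the first /s/ deletes. /diuzzozussenbanm/ → diuzozusenbanm.
Rule 3 (nasal place assimilation): /n/ precedes the labial consonant /b/, so it assimilates in place to [m]. /diuzozusenbanm/ → diuzozusembanm.
Rule 4 (final cluster simplification): /m/ is the second consonant of a word-final cluster /nm/, so it deletes. /diuzozusembanm/ → diuzozusemban.

diuzozusemban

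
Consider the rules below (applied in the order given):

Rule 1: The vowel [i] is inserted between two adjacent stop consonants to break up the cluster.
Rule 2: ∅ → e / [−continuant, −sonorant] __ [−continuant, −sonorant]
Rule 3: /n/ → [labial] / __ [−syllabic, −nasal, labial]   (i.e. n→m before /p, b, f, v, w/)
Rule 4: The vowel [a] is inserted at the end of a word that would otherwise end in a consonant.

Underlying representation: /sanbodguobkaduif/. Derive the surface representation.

sambodiguobikaduifa

Rule 1 (stop-cluster i-epenthesis): /d/ and /g/ form a stop–stop cluster, so [i] is inserted between them. /b/ and /k/ form a stop–stop cluster, so [i] is inserted between them. /sanbodguobkaduif/ → sanbodiguobikaduif.
Rule 2 (stop-cluster e-epenthesis): no segment meets the environment; /sanbodiguobikaduif/ is unchanged.
Rule 3 (nasal place assimilation): /n/ precedes the labial consonant /b/, so it assimilates in place to [m]. /sanbodiguobikaduif/ → sambodiguobikaduif.
Rule 4 (final a-epenthesis): the form ends in the consonant /f/, so [a] is inserted word-finally. /sambodiguobikaduif/ → sambodiguobikaduifa.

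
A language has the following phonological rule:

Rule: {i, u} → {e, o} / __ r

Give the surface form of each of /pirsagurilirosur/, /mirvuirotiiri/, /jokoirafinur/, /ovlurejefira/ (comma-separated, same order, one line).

/pirsagurilirosur/: /i/ is a high vowel immediately before /r/, so it lowers to [e]. /u/ is a high vowel immediately before /r/, so it lowers to [o]. /i/ is a high vowel immediately before /r/, so it lowers to [e]. /u/ is a high vowel immediately before /r/, so it lowers to [o]. → [persagorilerosor].
/mirvuirotiiri/: /i/ is a high vowel immediately before /r/, so it lowers to [e]. /i/ is a high vowel immediately before /r/, so it lowers to [e]. /i/ is a high vowel immediately before /r/, so it lowers to [e]. → [mervuerotieri].
/jokoirafinur/: /i/ is a high vowel immediately before /r/, so it lowers to [e]. /u/ is a high vowel immediately before /r/, so it lowers to [o]. → [jokoerafinor].
/ovlurejefira/: /u/ is a high vowel immediately before /r/, so it lowers to [o]. /i/ is a high vowel immediately before /r/, so it lowers to [e]. → [ovlorejefera].

persagorilerosor, mervuerotieri, jokoerafinor, ovlorejefera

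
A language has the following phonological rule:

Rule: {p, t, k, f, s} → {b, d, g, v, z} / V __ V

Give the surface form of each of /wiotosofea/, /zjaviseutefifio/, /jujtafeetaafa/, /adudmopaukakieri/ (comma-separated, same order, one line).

/wiotosofea/: /t/ is a voiceless obstruent between vowels /o/ and /o/, so it voices to [d]. /s/ is a voiceless obstruent between vowels /o/ and /o/, so it voices to [z]. /f/ is a voiceless obstruent between vowels /o/ and /e/, so it voices to [v]. → [wiodozovea].
/zjaviseutefifio/: /s/ is a voiceless obstruent between vowels /i/ and /e/, so it voices to [z]. /t/ is a voiceless obstruent between vowels /u/ and /e/, so it voices to [d]. /f/ is a voiceless obstruent between vowels /e/ and /i/, so it voices to [v]. /f/ is a voiceless obstruent between vowels /i/ and /i/, so it voices to [v]. → [zjavizeudevivio].
/jujtafeetaafa/: /f/ is a voiceless obstruent between vowels /a/ and /e/, so it voices to [v]. /t/ is a voiceless obstruent between vowels /e/ and /a/, so it voices to [d]. /f/ is a voiceless obstruent between vowels /a/ and /a/, so it voices to [v]. → [jujtaveedaava].
/adudmopaukakieri/: /p/ is a voiceless obstruent between vowels /o/ and /a/, so it voices to [b]. /k/ is a voiceless obstruent between vowels /u/ and /a/, so it voices to [g]. /k/ is a voiceless obstruent between vowels /a/ and /i/, so it voices to [g]. → [adudmobaugagieri].

wiodozovea, zjavizeudevivio, jujtaveedaava, adudmobaugagieri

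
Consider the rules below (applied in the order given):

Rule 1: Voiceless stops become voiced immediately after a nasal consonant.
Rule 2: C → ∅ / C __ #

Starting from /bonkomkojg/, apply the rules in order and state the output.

bongomgoj

Rule 1 (post-nasal voicing): /k/ is a voiceless stop immediately after the nasal /n/, so it voices to [g]. /k/ is a voiceless stop immediately after the nasal /m/, so it voices to [g]. /bonkomkojg/ → bongomgojg.
Rule 2 (final cluster simplification): /g/ is the second consonant of a word-final cluster /jg/, so it deletes. /bongomgojg/ → bongomgoj.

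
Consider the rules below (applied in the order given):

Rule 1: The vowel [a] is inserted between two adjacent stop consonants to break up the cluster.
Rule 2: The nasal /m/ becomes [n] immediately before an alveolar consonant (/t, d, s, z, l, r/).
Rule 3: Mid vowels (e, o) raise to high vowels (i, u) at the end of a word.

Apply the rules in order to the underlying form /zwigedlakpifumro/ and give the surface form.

zwigedlakapifunru

Rule 1 (stop-cluster a-epenthesis): /k/ and /p/ form a stop–stop cluster, so [a] is inserted between them. /zwigedlakpifumro/ → zwigedlakapifumro.
Rule 2 (nasal place assimilation): /m/ precedes the alveolar consonant /r/, so it assimilates in place to [n]. /zwigedlakapifumro/ → zwigedlakapifunro.
Rule 3 (final vowel raising): /o/ is a mid vowel in word-final position, so it raises to [u]. /zwigedlakapifunro/ → zwigedlakapifunru.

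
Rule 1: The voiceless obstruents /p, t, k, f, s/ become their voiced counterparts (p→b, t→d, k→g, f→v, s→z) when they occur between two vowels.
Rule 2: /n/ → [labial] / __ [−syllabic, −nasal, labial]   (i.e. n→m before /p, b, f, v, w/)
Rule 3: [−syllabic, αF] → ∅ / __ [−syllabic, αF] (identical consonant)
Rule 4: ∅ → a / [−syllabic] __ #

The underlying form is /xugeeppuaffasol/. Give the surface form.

Rule 1 (intervocalic voicing): /s/ is a voiceless obstruent between vowels /a/ and /o/, so it voices to [z]. /xugeeppuaffasol/ → xugeeppuaffazol.
Rule 2 (nasal place assimilation): no segment meets the environment; /xugeeppuaffazol/ is unchanged.
Rule 3 (degemination): /pp/ is a geminate; the first /p/ deletes. /ff/ is a geminate; the first /f/ deletes. /xugeeppuaffazol/ → xugeepuafazol.
Rule 4 (final a-epenthesis): the form ends in the consonant /l/, so [a] is inserted word-finally. /xugeepuafazol/ → xugeepuafazola.

xugeepuafazola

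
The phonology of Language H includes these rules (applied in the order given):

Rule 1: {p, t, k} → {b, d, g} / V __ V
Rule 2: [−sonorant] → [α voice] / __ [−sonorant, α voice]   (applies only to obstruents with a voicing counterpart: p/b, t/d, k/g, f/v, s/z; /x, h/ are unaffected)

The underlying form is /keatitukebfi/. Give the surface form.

Rule 1 (intervocalic voicing): /t/ is a voiceless stop between vowels /a/ and /i/, so it voices to [d]. /t/ is a voiceless stop between vowels /i/ and /u/, so it voices to [d]. /k/ is a voiceless stop between vowels /u/ and /e/, so it voices to [g]. /keatitukebfi/ → keadidugebfi.
Rule 2 (regressive voicing assimilation): /b/ precedes the voiceless obstruent /f/, so it devoices to [p] by assimilation. /keadidugebfi/ → keadidugepfi.

keadidugepfi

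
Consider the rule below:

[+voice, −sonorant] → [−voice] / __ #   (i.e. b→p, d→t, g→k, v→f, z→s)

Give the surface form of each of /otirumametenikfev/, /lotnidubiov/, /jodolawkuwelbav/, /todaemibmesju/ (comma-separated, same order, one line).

otirumametenikfef, lotnidubiof, jodolawkuwelbaf, todaemibmesju

/otirumametenikfev/: /v/ is a voiced obstruent in word-final position, so it devoices to [f]. → [otirumametenikfef].
/lotnidubiov/: /v/ is a voiced obstruent in word-final position, so it devoices to [f]. → [lotnidubiof].
/jodolawkuwelbav/: /v/ is a voiced obstruent in word-final position, so it devoices to [f]. → [jodolawkuwelbaf].
/todaemibmesju/: the rule's environment is not met; surfaces unchanged as [todaemibmesju].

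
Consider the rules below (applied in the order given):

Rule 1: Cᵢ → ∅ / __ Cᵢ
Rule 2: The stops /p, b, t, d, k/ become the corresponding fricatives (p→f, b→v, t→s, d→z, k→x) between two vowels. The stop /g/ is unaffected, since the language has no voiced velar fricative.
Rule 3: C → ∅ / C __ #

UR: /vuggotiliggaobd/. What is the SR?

vugosiligaob

Rule 1 (degemination): /gg/ is a geminate; the first /g/ deletes. /gg/ is a geminate; the first /g/ deletes. /vuggotiliggaobd/ → vugotiligaobd.
Rule 2 (intervocalic spirantization): /t/ is a stop between vowels /o/ and /i/, so it spirantizes to the fricative [s]. /vugotiligaobd/ → vugosiligaobd.
Rule 3 (final cluster simplification): /d/ is the second consonant of a word-final cluster /bd/, so it deletes. /vugosiligaobd/ → vugosiligaob.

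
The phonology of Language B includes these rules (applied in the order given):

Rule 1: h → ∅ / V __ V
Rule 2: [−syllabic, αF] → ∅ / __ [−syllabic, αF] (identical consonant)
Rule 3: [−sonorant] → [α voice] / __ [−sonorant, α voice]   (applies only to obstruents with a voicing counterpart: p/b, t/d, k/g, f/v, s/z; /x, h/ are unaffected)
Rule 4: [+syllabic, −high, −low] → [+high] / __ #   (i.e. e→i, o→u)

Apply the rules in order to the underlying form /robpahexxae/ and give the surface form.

Rule 1 (intervocalic h-deletion): /h/ occurs between vowels /a/ and /e/, so it deletes. /robpahexxae/ → robpaexxae.
Rule 2 (degemination): /xx/ is a geminate; the first /x/ deletes. /robpaexxae/ → robpaexae.
Rule 3 (regressive voicing assimilation): /b/ precedes the voiceless obstruent /p/, so it devoices to [p] by assimilation. /robpaexae/ → roppaexae.
Rule 4 (final vowel raising): /e/ is a mid vowel in word-final position, so it raises to [i]. /roppaexae/ → roppaexai.

roppaexai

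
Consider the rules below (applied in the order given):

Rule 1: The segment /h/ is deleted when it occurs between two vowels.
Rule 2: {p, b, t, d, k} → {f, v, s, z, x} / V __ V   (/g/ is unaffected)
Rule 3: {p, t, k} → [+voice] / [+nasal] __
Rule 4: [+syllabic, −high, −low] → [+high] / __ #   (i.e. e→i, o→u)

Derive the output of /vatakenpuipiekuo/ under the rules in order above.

vasaxenbuifiexuu

Rule 1 (intervocalic h-deletion): no segment meets the environment; /vatakenpuipiekuo/ is unchanged.
Rule 2 (intervocalic spirantization): /t/ is a stop between vowels /a/ and /a/, so it spirantizes to the fricative [s]. /k/ is a stop between vowels /a/ and /e/, so it spirantizes to the fricative [x]. /p/ is a stop between vowels /i/ and /i/, so it spirantizes to the fricative [f]. /k/ is a stop between vowels /e/ and /u/, so it spirantizes to the fricative [x]. /vatakenpuipiekuo/ → vasaxenpuifiexuo.
Rule 3 (post-nasal voicing): /p/ is a voiceless stop immediately after the nasal /n/, so it voices to [b]. /vasaxenpuifiexuo/ → vasaxenbuifiexuo.
Rule 4 (final vowel raising): /o/ is a mid vowel in word-final position, so it raises to [u]. /vasaxenbuifiexuo/ → vasaxenbuifiexuu.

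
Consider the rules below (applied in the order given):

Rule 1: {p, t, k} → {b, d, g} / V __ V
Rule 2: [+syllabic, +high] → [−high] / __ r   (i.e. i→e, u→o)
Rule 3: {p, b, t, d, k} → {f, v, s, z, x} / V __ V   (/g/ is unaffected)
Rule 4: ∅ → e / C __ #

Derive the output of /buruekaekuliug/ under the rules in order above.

Rule 1 (intervocalic voicing): /k/ is a voiceless stop between vowels /e/ and /a/, so it voices to [g]. /k/ is a voiceless stop between vowels /e/ and /u/, so it voices to [g]. /buruekaekuliug/ → buruegaeguliug.
Rule 2 (pre-rhotic lowering): /u/ is a high vowel immediately before /r/, so it lowers to [o]. /buruegaeguliug/ → boruegaeguliug.
Rule 3 (intervocalic spirantization): no segment meets the environment; /boruegaeguliug/ is unchanged.
Rule 4 (final e-epenthesis): the form ends in the consonant /g/, so [e] is inserted word-finally. /boruegaeguliug/ → boruegaeguliuge.

boruegaeguliuge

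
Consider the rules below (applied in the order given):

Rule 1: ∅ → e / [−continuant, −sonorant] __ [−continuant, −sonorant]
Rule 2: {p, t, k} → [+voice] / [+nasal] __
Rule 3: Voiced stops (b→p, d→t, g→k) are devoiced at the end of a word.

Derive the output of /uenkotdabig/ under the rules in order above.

Rule 1 (stop-cluster e-epenthesis): /t/ and /d/ form a stop–stop cluster, so [e] is inserted between them. /uenkotdabig/ → uenkotedabig.
Rule 2 (post-nasal voicing): /k/ is a voiceless stop immediately after the nasal /n/, so it voices to [g]. /uenkotedabig/ → uengotedabig.
Rule 3 (final devoicing): /g/ is a voiced stop in word-final position, so it devoices to [k]. /uengotedabig/ → uengotedabik.

uengotedabik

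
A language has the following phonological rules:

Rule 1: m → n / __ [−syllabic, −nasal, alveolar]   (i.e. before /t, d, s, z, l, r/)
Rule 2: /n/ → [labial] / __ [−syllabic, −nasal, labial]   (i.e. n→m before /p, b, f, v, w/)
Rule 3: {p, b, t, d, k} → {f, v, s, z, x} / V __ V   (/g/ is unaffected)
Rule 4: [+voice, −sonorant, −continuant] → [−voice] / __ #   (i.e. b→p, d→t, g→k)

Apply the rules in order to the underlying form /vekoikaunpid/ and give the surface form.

Rule 1 (nasal place assimilation): no segment meets the environment; /vekoikaunpid/ is unchanged.
Rule 2 (nasal place assimilation): /n/ precedes the labial consonant /p/, so it assimilates in place to [m]. /vekoikaunpid/ → vekoikaumpid.
Rule 3 (intervocalic spirantization): /k/ is a stop between vowels /e/ and /o/, so it spirantizes to the fricative [x]. /k/ is a stop between vowels /i/ and /a/, so it spirantizes to the fricative [x]. /vekoikaumpid/ → vexoixaumpid.
Rule 4 (final devoicing): /d/ is a voiced stop in word-final position, so it devoices to [t]. /vexoixaumpid/ → vexoixaumpit.

vexoixaumpit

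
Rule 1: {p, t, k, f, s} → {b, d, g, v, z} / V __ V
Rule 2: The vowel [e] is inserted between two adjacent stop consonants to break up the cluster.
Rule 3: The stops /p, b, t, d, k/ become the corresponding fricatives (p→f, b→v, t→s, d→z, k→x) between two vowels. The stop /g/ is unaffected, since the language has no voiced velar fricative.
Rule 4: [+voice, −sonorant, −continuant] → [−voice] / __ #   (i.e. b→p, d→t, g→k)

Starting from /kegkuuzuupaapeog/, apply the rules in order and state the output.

Rule 1 (intervocalic voicing): /p/ is a voiceless obstruent between vowels /u/ and /a/, so it voices to [b]. /p/ is a voiceless obstruent between vowels /a/ and /e/, so it voices to [b]. /kegkuuzuupaapeog/ → kegkuuzuubaabeog.
Rule 2 (stop-cluster e-epenthesis): /g/ and /k/ form a stop–stop cluster, so [e] is inserted between them. /kegkuuzuubaabeog/ → kegekuuzuubaabeog.
Rule 3 (intervocalic spirantization): /k/ is a stop between vowels /e/ and /u/, so it spirantizes to the fricative [x]. /b/ is a stop between vowels /u/ and /a/, so it spirantizes to the fricative [v]. /b/ is a stop between vowels /a/ and /e/, so it spirantizes to the fricative [v]. /kegekuuzuubaabeog/ → kegexuuzuuvaaveog.
Rule 4 (final devoicing): /g/ is a voiced stop in word-final position, so it devoices to [k]. /kegexuuzuuvaaveog/ → kegexuuzuuvaaveok.

kegexuuzuuvaaveok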